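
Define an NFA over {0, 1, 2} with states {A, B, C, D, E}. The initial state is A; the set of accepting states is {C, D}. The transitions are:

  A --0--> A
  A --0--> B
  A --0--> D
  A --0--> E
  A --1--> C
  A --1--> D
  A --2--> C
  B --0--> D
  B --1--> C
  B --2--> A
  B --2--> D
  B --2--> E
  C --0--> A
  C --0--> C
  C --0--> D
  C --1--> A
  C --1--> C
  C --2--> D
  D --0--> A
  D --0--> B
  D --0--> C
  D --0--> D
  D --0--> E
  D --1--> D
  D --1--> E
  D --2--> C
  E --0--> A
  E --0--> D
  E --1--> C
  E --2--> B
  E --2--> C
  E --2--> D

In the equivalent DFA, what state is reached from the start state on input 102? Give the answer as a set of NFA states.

Start: {A}.
δ(A,1) = {C, D}.
Union: {C, D}.
After 1: {C, D}.
δ(C,0) = {A, C, D}; δ(D,0) = {A, B, C, D, E}.
Union: {A, B, C, D, E}.
After 0: {A, B, C, D, E}.
δ(A,2) = {C}; δ(B,2) = {A, D, E}; δ(C,2) = {D}; δ(D,2) = {C}; δ(E,2) = {B, C, D}.
Union: {A, B, C, D, E}.
After 2: {A, B, C, D, E}.

{A, B, C, D, E}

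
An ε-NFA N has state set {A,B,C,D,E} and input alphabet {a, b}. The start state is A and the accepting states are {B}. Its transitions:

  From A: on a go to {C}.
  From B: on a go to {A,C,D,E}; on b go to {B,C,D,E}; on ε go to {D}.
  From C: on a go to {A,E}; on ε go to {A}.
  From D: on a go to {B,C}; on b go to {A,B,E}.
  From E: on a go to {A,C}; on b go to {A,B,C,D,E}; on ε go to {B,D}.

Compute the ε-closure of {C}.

{A,C}

Begin with {C}.
C →ε {A}; add A.
ε-closure = {A,C}.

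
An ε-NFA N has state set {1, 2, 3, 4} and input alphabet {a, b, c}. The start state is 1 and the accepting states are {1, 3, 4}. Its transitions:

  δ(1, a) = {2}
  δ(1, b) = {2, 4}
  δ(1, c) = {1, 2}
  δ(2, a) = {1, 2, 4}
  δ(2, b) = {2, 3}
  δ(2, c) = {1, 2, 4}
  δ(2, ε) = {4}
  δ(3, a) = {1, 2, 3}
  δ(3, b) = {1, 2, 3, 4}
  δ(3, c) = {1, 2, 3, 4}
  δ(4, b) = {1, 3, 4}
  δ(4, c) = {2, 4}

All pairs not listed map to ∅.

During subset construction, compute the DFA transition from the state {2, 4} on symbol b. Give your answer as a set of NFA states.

δ(2,b) = {2, 3}; δ(4,b) = {1, 3, 4}.
Union: {1, 2, 3, 4}.

{1, 2, 3, 4}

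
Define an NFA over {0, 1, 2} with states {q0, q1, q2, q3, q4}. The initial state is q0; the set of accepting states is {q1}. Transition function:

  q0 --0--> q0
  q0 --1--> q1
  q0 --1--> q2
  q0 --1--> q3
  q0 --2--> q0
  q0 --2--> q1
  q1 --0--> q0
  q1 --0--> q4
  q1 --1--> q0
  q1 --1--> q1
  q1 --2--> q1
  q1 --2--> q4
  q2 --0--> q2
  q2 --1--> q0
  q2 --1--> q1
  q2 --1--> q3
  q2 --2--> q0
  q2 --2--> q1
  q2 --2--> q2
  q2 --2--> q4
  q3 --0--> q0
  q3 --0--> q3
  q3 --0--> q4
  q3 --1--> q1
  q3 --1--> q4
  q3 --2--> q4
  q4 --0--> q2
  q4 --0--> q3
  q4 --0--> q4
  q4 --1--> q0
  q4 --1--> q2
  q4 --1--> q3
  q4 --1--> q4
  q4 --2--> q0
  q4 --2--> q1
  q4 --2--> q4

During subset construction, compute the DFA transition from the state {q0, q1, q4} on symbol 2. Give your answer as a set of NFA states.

{q0, q1, q4}

δ(q0,2) = {q0, q1}; δ(q1,2) = {q1, q4}; δ(q4,2) = {q0, q1, q4}.
Union: {q0, q1, q4}.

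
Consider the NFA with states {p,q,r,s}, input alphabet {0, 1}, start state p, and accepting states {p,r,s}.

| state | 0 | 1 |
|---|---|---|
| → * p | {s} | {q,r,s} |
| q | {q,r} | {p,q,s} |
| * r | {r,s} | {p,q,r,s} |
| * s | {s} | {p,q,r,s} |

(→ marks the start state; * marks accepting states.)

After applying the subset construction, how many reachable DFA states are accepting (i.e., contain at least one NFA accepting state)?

Start state of the DFA: {p}.
{p} --0--> {s}  [new]
{p} --1--> {q,r,s}  [new]
{s} --0--> {s}  [seen]
{s} --1--> {p,q,r,s}  [new]
{q,r,s} --0--> {q,r,s}  [seen]
{q,r,s} --1--> {p,q,r,s}  [seen]
{p,q,r,s} --0--> {q,r,s}  [seen]
{p,q,r,s} --1--> {p,q,r,s}  [seen]
Reachable DFA states: {p}, {s}, {q,r,s}, {p,q,r,s}.
Accepting DFA states (contain an NFA accepting state): {p}, {s}, {q,r,s}, {p,q,r,s}.

4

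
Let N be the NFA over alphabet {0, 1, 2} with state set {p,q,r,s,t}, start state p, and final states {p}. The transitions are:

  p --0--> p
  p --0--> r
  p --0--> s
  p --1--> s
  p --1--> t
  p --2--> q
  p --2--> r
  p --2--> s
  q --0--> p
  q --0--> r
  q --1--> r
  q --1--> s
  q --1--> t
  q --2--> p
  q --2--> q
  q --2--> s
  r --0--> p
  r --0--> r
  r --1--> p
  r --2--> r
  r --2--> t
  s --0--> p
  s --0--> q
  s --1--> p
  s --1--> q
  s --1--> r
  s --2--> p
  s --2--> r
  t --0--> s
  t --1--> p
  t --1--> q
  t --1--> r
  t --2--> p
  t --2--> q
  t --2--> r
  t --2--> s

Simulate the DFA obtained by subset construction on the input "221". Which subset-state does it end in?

{p,q,r,s,t}

Start: {p}.
δ(p,2) = {q,r,s}.
Union: {q,r,s}.
After 2: {q,r,s}.
δ(q,2) = {p,q,s}; δ(r,2) = {r,t}; δ(s,2) = {p,r}.
Union: {p,q,r,s,t}.
After 2: {p,q,r,s,t}.
δ(p,1) = {s,t}; δ(q,1) = {r,s,t}; δ(r,1) = {p}; δ(s,1) = {p,q,r}; δ(t,1) = {p,q,r}.
Union: {p,q,r,s,t}.
After 1: {p,q,r,s,t}.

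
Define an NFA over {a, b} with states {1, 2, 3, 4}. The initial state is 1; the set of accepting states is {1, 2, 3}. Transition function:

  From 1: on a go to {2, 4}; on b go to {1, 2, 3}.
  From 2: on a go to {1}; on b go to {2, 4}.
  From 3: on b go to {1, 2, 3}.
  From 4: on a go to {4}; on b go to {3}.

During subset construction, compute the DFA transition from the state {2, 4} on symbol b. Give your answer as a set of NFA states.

δ(2,b) = {2, 4}; δ(4,b) = {3}.
Union: {2, 3, 4}.

{2, 3, 4}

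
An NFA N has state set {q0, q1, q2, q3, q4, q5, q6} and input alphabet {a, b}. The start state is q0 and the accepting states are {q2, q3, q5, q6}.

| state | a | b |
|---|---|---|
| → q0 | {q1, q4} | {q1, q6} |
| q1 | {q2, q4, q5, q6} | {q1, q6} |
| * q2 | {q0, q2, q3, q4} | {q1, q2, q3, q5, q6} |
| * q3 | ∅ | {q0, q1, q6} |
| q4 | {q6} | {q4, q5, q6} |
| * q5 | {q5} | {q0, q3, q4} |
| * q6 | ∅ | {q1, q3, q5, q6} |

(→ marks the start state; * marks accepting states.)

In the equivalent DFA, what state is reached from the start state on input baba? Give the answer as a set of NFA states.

Start: {q0}.
δ(q0,b) = {q1, q6}.
Union: {q1, q6}.
After b: {q1, q6}.
δ(q1,a) = {q2, q4, q5, q6}; δ(q6,a) = ∅.
Union: {q2, q4, q5, q6}.
After a: {q2, q4, q5, q6}.
δ(q2,b) = {q1, q2, q3, q5, q6}; δ(q4,b) = {q4, q5, q6}; δ(q5,b) = {q0, q3, q4}; δ(q6,b) = {q1, q3, q5, q6}.
Union: {q0, q1, q2, q3, q4, q5, q6}.
After b: {q0, q1, q2, q3, q4, q5, q6}.
δ(q0,a) = {q1, q4}; δ(q1,a) = {q2, q4, q5, q6}; δ(q2,a) = {q0, q2, q3, q4}; δ(q3,a) = ∅; δ(q4,a) = {q6}; δ(q5,a) = {q5}; δ(q6,a) = ∅.
Union: {q0, q1, q2, q3, q4, q5, q6}.
After a: {q0, q1, q2, q3, q4, q5, q6}.

{q0, q1, q2, q3, q4, q5, q6}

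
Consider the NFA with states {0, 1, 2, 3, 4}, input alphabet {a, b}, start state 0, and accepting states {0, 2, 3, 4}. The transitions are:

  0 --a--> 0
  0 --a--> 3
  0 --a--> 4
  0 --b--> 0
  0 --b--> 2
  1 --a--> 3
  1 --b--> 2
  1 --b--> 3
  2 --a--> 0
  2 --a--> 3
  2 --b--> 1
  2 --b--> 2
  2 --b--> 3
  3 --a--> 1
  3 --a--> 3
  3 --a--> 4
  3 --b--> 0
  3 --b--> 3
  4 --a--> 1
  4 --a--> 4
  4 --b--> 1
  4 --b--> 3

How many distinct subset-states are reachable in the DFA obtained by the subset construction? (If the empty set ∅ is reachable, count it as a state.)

Start state of the DFA: {0}.
{0} --a--> {0, 3, 4}  [new]
{0} --b--> {0, 2}  [new]
{0, 3, 4} --a--> {0, 1, 3, 4}  [new]
{0, 3, 4} --b--> {0, 1, 2, 3}  [new]
{0, 2} --a--> {0, 3, 4}  [seen]
{0, 2} --b--> {0, 1, 2, 3}  [seen]
{0, 1, 3, 4} --a--> {0, 1, 3, 4}  [seen]
{0, 1, 3, 4} --b--> {0, 1, 2, 3}  [seen]
{0, 1, 2, 3} --a--> {0, 1, 3, 4}  [seen]
{0, 1, 2, 3} --b--> {0, 1, 2, 3}  [seen]
Reachable DFA states: {0}, {0, 3, 4}, {0, 2}, {0, 1, 3, 4}, {0, 1, 2, 3}.

5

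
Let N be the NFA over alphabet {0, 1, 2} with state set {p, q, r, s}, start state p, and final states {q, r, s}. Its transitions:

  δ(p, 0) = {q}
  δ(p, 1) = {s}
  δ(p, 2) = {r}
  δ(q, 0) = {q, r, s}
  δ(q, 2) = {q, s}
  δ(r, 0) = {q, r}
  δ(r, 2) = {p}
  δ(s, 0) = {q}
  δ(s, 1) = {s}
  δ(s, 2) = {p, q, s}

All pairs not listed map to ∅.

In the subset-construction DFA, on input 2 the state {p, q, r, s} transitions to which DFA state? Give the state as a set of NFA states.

{p, q, r, s}

δ(p,2) = {r}; δ(q,2) = {q, s}; δ(r,2) = {p}; δ(s,2) = {p, q, s}.
Union: {p, q, r, s}.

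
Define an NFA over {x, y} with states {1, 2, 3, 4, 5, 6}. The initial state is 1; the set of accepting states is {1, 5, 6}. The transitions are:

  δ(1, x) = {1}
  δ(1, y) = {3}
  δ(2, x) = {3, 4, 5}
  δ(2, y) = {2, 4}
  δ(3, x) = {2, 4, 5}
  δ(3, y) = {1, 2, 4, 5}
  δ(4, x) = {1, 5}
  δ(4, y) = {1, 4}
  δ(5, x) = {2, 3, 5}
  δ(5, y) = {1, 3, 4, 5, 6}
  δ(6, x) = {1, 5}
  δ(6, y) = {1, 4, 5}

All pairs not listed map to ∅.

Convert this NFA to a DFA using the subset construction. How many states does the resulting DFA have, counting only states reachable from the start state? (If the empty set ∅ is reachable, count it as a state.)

6

Start state of the DFA: {1}.
{1} --x--> {1}  [seen]
{1} --y--> {3}  [new]
{3} --x--> {2, 4, 5}  [new]
{3} --y--> {1, 2, 4, 5}  [new]
{2, 4, 5} --x--> {1, 2, 3, 4, 5}  [new]
{2, 4, 5} --y--> {1, 2, 3, 4, 5, 6}  [new]
{1, 2, 4, 5} --x--> {1, 2, 3, 4, 5}  [seen]
{1, 2, 4, 5} --y--> {1, 2, 3, 4, 5, 6}  [seen]
{1, 2, 3, 4, 5} --x--> {1, 2, 3, 4, 5}  [seen]
{1, 2, 3, 4, 5} --y--> {1, 2, 3, 4, 5, 6}  [seen]
{1, 2, 3, 4, 5, 6} --x--> {1, 2, 3, 4, 5}  [seen]
{1, 2, 3, 4, 5, 6} --y--> {1, 2, 3, 4, 5, 6}  [seen]
Reachable DFA states: {1}, {3}, {2, 4, 5}, {1, 2, 4, 5}, {1, 2, 3, 4, 5}, {1, 2, 3, 4, 5, 6}.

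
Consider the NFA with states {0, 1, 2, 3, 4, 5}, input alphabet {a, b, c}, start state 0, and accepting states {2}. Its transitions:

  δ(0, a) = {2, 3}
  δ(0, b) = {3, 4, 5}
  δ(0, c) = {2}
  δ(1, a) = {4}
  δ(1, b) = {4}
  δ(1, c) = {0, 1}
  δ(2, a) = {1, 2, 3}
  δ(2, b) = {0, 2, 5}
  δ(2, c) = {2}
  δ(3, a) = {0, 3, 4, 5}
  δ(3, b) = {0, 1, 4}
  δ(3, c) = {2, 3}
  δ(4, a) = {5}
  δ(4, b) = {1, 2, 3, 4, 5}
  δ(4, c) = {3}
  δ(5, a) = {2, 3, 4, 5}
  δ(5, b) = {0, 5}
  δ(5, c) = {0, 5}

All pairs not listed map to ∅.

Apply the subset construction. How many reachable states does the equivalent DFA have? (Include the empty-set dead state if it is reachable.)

13

Start state of the DFA: {0}.
{0} --a--> {2, 3}  [new]
{0} --b--> {3, 4, 5}  [new]
{0} --c--> {2}  [new]
{2, 3} --a--> {0, 1, 2, 3, 4, 5}  [new]
{2, 3} --b--> {0, 1, 2, 4, 5}  [new]
{2, 3} --c--> {2, 3}  [seen]
{3, 4, 5} --a--> {0, 2, 3, 4, 5}  [new]
{3, 4, 5} --b--> {0, 1, 2, 3, 4, 5}  [seen]
{3, 4, 5} --c--> {0, 2, 3, 5}  [new]
{2} --a--> {1, 2, 3}  [new]
{2} --b--> {0, 2, 5}  [new]
{2} --c--> {2}  [seen]
{0, 1, 2, 3, 4, 5} --a--> {0, 1, 2, 3, 4, 5}  [seen]
{0, 1, 2, 3, 4, 5} --b--> {0, 1, 2, 3, 4, 5}  [seen]
{0, 1, 2, 3, 4, 5} --c--> {0, 1, 2, 3, 5}  [new]
{0, 1, 2, 4, 5} --a--> {1, 2, 3, 4, 5}  [new]
{0, 1, 2, 4, 5} --b--> {0, 1, 2, 3, 4, 5}  [seen]
{0, 1, 2, 4, 5} --c--> {0, 1, 2, 3, 5}  [seen]
{0, 2, 3, 4, 5} --a--> {0, 1, 2, 3, 4, 5}  [seen]
{0, 2, 3, 4, 5} --b--> {0, 1, 2, 3, 4, 5}  [seen]
{0, 2, 3, 4, 5} --c--> {0, 2, 3, 5}  [seen]
{0, 2, 3, 5} --a--> {0, 1, 2, 3, 4, 5}  [seen]
{0, 2, 3, 5} --b--> {0, 1, 2, 3, 4, 5}  [seen]
{0, 2, 3, 5} --c--> {0, 2, 3, 5}  [seen]
{1, 2, 3} --a--> {0, 1, 2, 3, 4, 5}  [seen]
{1, 2, 3} --b--> {0, 1, 2, 4, 5}  [seen]
{1, 2, 3} --c--> {0, 1, 2, 3}  [new]
{0, 2, 5} --a--> {1, 2, 3, 4, 5}  [seen]
{0, 2, 5} --b--> {0, 2, 3, 4, 5}  [seen]
{0, 2, 5} --c--> {0, 2, 5}  [seen]
{0, 1, 2, 3, 5} --a--> {0, 1, 2, 3, 4, 5}  [seen]
{0, 1, 2, 3, 5} --b--> {0, 1, 2, 3, 4, 5}  [seen]
{0, 1, 2, 3, 5} --c--> {0, 1, 2, 3, 5}  [seen]
{1, 2, 3, 4, 5} --a--> {0, 1, 2, 3, 4, 5}  [seen]
{1, 2, 3, 4, 5} --b--> {0, 1, 2, 3, 4, 5}  [seen]
{1, 2, 3, 4, 5} --c--> {0, 1, 2, 3, 5}  [seen]
{0, 1, 2, 3} --a--> {0, 1, 2, 3, 4, 5}  [seen]
{0, 1, 2, 3} --b--> {0, 1, 2, 3, 4, 5}  [seen]
{0, 1, 2, 3} --c--> {0, 1, 2, 3}  [seen]
Reachable DFA states: {0}, {2, 3}, {3, 4, 5}, {2}, {0, 1, 2, 3, 4, 5}, {0, 1, 2, 4, 5}, {0, 2, 3, 4, 5}, {0, 2, 3, 5}, {1, 2, 3}, {0, 2, 5}, {0, 1, 2, 3, 5}, {1, 2, 3, 4, 5}, {0, 1, 2, 3}.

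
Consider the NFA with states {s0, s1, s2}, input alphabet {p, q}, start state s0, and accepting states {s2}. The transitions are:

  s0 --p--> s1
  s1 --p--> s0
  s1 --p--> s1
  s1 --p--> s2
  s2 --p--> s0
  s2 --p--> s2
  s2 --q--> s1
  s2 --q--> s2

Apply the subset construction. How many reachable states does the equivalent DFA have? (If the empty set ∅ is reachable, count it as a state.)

5

Start state of the DFA: {s0}.
{s0} --p--> {s1}  [new]
{s0} --q--> ∅  [new]
{s1} --p--> {s0, s1, s2}  [new]
{s1} --q--> ∅  [seen]
∅ --p--> ∅  [seen]
∅ --q--> ∅  [seen]
{s0, s1, s2} --p--> {s0, s1, s2}  [seen]
{s0, s1, s2} --q--> {s1, s2}  [new]
{s1, s2} --p--> {s0, s1, s2}  [seen]
{s1, s2} --q--> {s1, s2}  [seen]
Reachable DFA states: {s0}, {s1}, ∅, {s0, s1, s2}, {s1, s2}.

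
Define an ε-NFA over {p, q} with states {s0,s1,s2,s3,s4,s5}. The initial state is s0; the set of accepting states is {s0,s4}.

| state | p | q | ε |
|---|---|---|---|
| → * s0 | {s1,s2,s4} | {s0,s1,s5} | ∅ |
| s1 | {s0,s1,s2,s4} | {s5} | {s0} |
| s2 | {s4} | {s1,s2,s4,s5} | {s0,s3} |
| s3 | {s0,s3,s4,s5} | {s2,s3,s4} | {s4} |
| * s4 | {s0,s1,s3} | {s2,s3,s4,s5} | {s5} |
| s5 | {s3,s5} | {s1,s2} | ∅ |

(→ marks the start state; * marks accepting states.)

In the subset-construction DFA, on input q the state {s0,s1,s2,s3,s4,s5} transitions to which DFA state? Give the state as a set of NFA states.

δ(s0,q) = {s0,s1,s5}; δ(s1,q) = {s5}; δ(s2,q) = {s1,s2,s4,s5}; δ(s3,q) = {s2,s3,s4}; δ(s4,q) = {s2,s3,s4,s5}; δ(s5,q) = {s1,s2}.
Union: {s0,s1,s2,s3,s4,s5}.

{s0,s1,s2,s3,s4,s5}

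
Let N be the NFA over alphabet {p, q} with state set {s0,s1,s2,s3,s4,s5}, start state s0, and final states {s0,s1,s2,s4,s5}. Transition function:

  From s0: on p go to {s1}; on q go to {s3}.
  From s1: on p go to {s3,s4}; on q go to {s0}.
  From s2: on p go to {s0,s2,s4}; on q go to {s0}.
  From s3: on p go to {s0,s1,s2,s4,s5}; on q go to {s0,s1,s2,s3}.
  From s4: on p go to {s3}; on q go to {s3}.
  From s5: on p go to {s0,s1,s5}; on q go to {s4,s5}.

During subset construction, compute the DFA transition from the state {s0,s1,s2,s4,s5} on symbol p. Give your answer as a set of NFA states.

δ(s0,p) = {s1}; δ(s1,p) = {s3,s4}; δ(s2,p) = {s0,s2,s4}; δ(s4,p) = {s3}; δ(s5,p) = {s0,s1,s5}.
Union: {s0,s1,s2,s3,s4,s5}.

{s0,s1,s2,s3,s4,s5}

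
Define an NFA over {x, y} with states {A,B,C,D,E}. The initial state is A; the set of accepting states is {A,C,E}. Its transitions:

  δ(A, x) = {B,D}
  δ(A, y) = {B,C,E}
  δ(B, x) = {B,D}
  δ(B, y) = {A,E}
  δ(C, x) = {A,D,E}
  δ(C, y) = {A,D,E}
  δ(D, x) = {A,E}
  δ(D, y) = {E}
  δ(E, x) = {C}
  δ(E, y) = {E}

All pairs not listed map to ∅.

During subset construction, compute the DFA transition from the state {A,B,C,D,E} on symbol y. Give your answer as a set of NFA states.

{A,B,C,D,E}

δ(A,y) = {B,C,E}; δ(B,y) = {A,E}; δ(C,y) = {A,D,E}; δ(D,y) = {E}; δ(E,y) = {E}.
Union: {A,B,C,D,E}.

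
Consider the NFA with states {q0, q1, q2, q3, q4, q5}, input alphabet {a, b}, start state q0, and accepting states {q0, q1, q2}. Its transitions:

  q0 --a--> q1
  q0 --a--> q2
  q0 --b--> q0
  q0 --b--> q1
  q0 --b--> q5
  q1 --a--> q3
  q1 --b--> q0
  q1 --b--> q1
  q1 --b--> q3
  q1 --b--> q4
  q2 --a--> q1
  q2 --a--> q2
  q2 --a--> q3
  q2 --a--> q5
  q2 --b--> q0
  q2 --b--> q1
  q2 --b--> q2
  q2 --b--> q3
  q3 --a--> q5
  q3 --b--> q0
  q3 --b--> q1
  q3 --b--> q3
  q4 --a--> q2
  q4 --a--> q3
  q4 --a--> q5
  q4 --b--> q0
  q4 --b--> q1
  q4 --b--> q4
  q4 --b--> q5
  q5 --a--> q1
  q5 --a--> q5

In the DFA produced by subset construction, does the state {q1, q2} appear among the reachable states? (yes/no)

yes

Start state of the DFA: {q0}.
{q0} --a--> {q1, q2}  [new]
{q0} --b--> {q0, q1, q5}  [new]
{q1, q2} --a--> {q1, q2, q3, q5}  [new]
{q1, q2} --b--> {q0, q1, q2, q3, q4}  [new]
{q0, q1, q5} --a--> {q1, q2, q3, q5}  [seen]
{q0, q1, q5} --b--> {q0, q1, q3, q4, q5}  [new]
{q1, q2, q3, q5} --a--> {q1, q2, q3, q5}  [seen]
{q1, q2, q3, q5} --b--> {q0, q1, q2, q3, q4}  [seen]
{q0, q1, q2, q3, q4} --a--> {q1, q2, q3, q5}  [seen]
{q0, q1, q2, q3, q4} --b--> {q0, q1, q2, q3, q4, q5}  [new]
{q0, q1, q3, q4, q5} --a--> {q1, q2, q3, q5}  [seen]
{q0, q1, q3, q4, q5} --b--> {q0, q1, q3, q4, q5}  [seen]
{q0, q1, q2, q3, q4, q5} --a--> {q1, q2, q3, q5}  [seen]
{q0, q1, q2, q3, q4, q5} --b--> {q0, q1, q2, q3, q4, q5}  [seen]
Reachable DFA states: {q0}, {q1, q2}, {q0, q1, q5}, {q1, q2, q3, q5}, {q0, q1, q2, q3, q4}, {q0, q1, q3, q4, q5}, {q0, q1, q2, q3, q4, q5}.
{q1, q2} is among them.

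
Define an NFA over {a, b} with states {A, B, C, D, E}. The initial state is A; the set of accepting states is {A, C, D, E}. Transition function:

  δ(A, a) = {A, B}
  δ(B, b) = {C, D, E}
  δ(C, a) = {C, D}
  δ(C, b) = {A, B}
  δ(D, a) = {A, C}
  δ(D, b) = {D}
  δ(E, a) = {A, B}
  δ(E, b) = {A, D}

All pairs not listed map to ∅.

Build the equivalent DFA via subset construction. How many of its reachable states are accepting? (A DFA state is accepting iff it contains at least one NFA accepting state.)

Start state of the DFA: {A}.
{A} --a--> {A, B}  [new]
{A} --b--> ∅  [new]
{A, B} --a--> {A, B}  [seen]
{A, B} --b--> {C, D, E}  [new]
∅ --a--> ∅  [seen]
∅ --b--> ∅  [seen]
{C, D, E} --a--> {A, B, C, D}  [new]
{C, D, E} --b--> {A, B, D}  [new]
{A, B, C, D} --a--> {A, B, C, D}  [seen]
{A, B, C, D} --b--> {A, B, C, D, E}  [new]
{A, B, D} --a--> {A, B, C}  [new]
{A, B, D} --b--> {C, D, E}  [seen]
{A, B, C, D, E} --a--> {A, B, C, D}  [seen]
{A, B, C, D, E} --b--> {A, B, C, D, E}  [seen]
{A, B, C} --a--> {A, B, C, D}  [seen]
{A, B, C} --b--> {A, B, C, D, E}  [seen]
Reachable DFA states: {A}, {A, B}, ∅, {C, D, E}, {A, B, C, D}, {A, B, D}, {A, B, C, D, E}, {A, B, C}.
Accepting DFA states (contain an NFA accepting state): {A}, {A, B}, {C, D, E}, {A, B, C, D}, {A, B, D}, {A, B, C, D, E}, {A, B, C}.

7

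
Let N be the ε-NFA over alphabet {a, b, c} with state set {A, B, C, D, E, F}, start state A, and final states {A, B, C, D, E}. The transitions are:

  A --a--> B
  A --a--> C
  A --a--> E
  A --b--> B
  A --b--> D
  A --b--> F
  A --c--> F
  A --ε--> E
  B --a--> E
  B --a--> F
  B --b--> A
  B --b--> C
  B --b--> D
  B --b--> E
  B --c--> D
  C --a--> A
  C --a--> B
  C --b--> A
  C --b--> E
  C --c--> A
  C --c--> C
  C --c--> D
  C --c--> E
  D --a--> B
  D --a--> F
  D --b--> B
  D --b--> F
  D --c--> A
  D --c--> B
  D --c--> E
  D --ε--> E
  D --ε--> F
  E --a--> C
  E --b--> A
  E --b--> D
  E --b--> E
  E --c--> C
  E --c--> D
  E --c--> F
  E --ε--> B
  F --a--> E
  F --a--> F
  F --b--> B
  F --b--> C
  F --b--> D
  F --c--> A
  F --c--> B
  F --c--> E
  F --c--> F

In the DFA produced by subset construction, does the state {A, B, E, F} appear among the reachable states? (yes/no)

no

Start state of the DFA: {A, B, E} (ε-closure of the NFA start).
{A, B, E} --a--> {B, C, E, F}  [new]
{A, B, E} --b--> {A, B, C, D, E, F}  [new]
{A, B, E} --c--> {B, C, D, E, F}  [new]
{B, C, E, F} --a--> {A, B, C, E, F}  [new]
{B, C, E, F} --b--> {A, B, C, D, E, F}  [seen]
{B, C, E, F} --c--> {A, B, C, D, E, F}  [seen]
{A, B, C, D, E, F} --a--> {A, B, C, E, F}  [seen]
{A, B, C, D, E, F} --b--> {A, B, C, D, E, F}  [seen]
{A, B, C, D, E, F} --c--> {A, B, C, D, E, F}  [seen]
{B, C, D, E, F} --a--> {A, B, C, E, F}  [seen]
{B, C, D, E, F} --b--> {A, B, C, D, E, F}  [seen]
{B, C, D, E, F} --c--> {A, B, C, D, E, F}  [seen]
{A, B, C, E, F} --a--> {A, B, C, E, F}  [seen]
{A, B, C, E, F} --b--> {A, B, C, D, E, F}  [seen]
{A, B, C, E, F} --c--> {A, B, C, D, E, F}  [seen]
Reachable DFA states: {A, B, E}, {B, C, E, F}, {A, B, C, D, E, F}, {B, C, D, E, F}, {A, B, C, E, F}.
{A, B, E, F} is not among them.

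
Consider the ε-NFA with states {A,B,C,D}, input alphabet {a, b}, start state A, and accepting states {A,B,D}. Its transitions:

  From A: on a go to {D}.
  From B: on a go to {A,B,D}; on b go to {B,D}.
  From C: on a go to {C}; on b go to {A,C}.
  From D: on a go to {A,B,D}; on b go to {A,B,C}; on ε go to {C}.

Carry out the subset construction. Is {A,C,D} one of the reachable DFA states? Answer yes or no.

Start state of the DFA: {A} (ε-closure of the NFA start).
{A} --a--> {C,D}  [new]
{A} --b--> ∅  [new]
{C,D} --a--> {A,B,C,D}  [new]
{C,D} --b--> {A,B,C}  [new]
∅ --a--> ∅  [seen]
∅ --b--> ∅  [seen]
{A,B,C,D} --a--> {A,B,C,D}  [seen]
{A,B,C,D} --b--> {A,B,C,D}  [seen]
{A,B,C} --a--> {A,B,C,D}  [seen]
{A,B,C} --b--> {A,B,C,D}  [seen]
Reachable DFA states: {A}, {C,D}, ∅, {A,B,C,D}, {A,B,C}.
{A,C,D} is not among them.

no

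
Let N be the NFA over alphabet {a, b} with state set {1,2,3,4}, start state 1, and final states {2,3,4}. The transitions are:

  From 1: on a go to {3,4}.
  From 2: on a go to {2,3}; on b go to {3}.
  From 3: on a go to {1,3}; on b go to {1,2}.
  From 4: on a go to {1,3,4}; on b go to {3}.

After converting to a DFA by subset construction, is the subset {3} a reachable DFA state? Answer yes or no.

Start state of the DFA: {1}.
{1} --a--> {3,4}  [new]
{1} --b--> ∅  [new]
{3,4} --a--> {1,3,4}  [new]
{3,4} --b--> {1,2,3}  [new]
∅ --a--> ∅  [seen]
∅ --b--> ∅  [seen]
{1,3,4} --a--> {1,3,4}  [seen]
{1,3,4} --b--> {1,2,3}  [seen]
{1,2,3} --a--> {1,2,3,4}  [new]
{1,2,3} --b--> {1,2,3}  [seen]
{1,2,3,4} --a--> {1,2,3,4}  [seen]
{1,2,3,4} --b--> {1,2,3}  [seen]
Reachable DFA states: {1}, {3,4}, ∅, {1,3,4}, {1,2,3}, {1,2,3,4}.
{3} is not among them.

no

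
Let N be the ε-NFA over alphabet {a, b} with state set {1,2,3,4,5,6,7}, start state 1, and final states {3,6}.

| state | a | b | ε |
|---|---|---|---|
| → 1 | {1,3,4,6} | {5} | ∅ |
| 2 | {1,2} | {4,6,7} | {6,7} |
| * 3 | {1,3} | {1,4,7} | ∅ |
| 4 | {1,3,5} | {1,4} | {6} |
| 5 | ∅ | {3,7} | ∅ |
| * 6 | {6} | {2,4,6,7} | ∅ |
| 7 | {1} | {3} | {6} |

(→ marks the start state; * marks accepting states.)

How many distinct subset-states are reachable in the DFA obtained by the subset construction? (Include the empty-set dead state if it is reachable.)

Start state of the DFA: {1} (ε-closure of the NFA start).
{1} --a--> {1,3,4,6}  [new]
{1} --b--> {5}  [new]
{1,3,4,6} --a--> {1,3,4,5,6}  [new]
{1,3,4,6} --b--> {1,2,4,5,6,7}  [new]
{5} --a--> ∅  [new]
{5} --b--> {3,6,7}  [new]
{1,3,4,5,6} --a--> {1,3,4,5,6}  [seen]
{1,3,4,5,6} --b--> {1,2,3,4,5,6,7}  [new]
{1,2,4,5,6,7} --a--> {1,2,3,4,5,6,7}  [seen]
{1,2,4,5,6,7} --b--> {1,2,3,4,5,6,7}  [seen]
∅ --a--> ∅  [seen]
∅ --b--> ∅  [seen]
{3,6,7} --a--> {1,3,6}  [new]
{3,6,7} --b--> {1,2,3,4,6,7}  [new]
{1,2,3,4,5,6,7} --a--> {1,2,3,4,5,6,7}  [seen]
{1,2,3,4,5,6,7} --b--> {1,2,3,4,5,6,7}  [seen]
{1,3,6} --a--> {1,3,4,6}  [seen]
{1,3,6} --b--> {1,2,4,5,6,7}  [seen]
{1,2,3,4,6,7} --a--> {1,2,3,4,5,6,7}  [seen]
{1,2,3,4,6,7} --b--> {1,2,3,4,5,6,7}  [seen]
Reachable DFA states: {1}, {1,3,4,6}, {5}, {1,3,4,5,6}, {1,2,4,5,6,7}, ∅, {3,6,7}, {1,2,3,4,5,6,7}, {1,3,6}, {1,2,3,4,6,7}.

10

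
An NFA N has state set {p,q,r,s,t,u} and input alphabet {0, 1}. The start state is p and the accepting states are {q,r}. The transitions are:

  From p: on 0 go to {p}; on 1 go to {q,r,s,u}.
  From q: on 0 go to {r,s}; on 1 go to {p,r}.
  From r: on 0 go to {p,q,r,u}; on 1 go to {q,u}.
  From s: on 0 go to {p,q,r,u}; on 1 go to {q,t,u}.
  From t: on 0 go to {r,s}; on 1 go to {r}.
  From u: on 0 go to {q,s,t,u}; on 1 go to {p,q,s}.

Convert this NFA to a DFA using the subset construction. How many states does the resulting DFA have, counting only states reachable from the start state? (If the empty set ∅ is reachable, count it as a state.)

3

Start state of the DFA: {p}.
{p} --0--> {p}  [seen]
{p} --1--> {q,r,s,u}  [new]
{q,r,s,u} --0--> {p,q,r,s,t,u}  [new]
{q,r,s,u} --1--> {p,q,r,s,t,u}  [seen]
{p,q,r,s,t,u} --0--> {p,q,r,s,t,u}  [seen]
{p,q,r,s,t,u} --1--> {p,q,r,s,t,u}  [seen]
Reachable DFA states: {p}, {q,r,s,u}, {p,q,r,s,t,u}.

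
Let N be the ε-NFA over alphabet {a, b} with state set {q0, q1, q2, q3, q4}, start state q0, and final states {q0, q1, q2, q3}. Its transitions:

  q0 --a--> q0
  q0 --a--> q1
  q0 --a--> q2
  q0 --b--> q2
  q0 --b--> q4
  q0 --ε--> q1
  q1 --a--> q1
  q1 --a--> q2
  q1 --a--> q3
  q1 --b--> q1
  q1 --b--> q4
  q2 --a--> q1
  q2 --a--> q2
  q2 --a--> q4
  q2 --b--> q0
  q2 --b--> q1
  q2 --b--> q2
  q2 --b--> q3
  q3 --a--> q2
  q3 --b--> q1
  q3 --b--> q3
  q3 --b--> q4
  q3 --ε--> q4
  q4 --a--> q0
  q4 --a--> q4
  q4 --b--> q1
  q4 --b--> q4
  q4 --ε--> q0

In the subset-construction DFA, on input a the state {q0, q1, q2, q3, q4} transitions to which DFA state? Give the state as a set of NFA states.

δ(q0,a) = {q0, q1, q2}; δ(q1,a) = {q1, q2, q3}; δ(q2,a) = {q1, q2, q4}; δ(q3,a) = {q2}; δ(q4,a) = {q0, q4}.
Union: {q0, q1, q2, q3, q4}.

{q0, q1, q2, q3, q4}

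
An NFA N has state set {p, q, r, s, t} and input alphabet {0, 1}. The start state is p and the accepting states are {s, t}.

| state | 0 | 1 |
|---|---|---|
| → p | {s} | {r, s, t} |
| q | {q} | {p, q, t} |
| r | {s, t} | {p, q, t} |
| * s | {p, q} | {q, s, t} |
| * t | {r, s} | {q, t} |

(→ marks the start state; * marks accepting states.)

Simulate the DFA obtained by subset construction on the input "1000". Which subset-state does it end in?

{p, q, r, s, t}

Start: {p}.
δ(p,1) = {r, s, t}.
Union: {r, s, t}.
After 1: {r, s, t}.
δ(r,0) = {s, t}; δ(s,0) = {p, q}; δ(t,0) = {r, s}.
Union: {p, q, r, s, t}.
After 0: {p, q, r, s, t}.
δ(p,0) = {s}; δ(q,0) = {q}; δ(r,0) = {s, t}; δ(s,0) = {p, q}; δ(t,0) = {r, s}.
Union: {p, q, r, s, t}.
After 0: {p, q, r, s, t}.
δ(p,0) = {s}; δ(q,0) = {q}; δ(r,0) = {s, t}; δ(s,0) = {p, q}; δ(t,0) = {r, s}.
Union: {p, q, r, s, t}.
After 0: {p, q, r, s, t}.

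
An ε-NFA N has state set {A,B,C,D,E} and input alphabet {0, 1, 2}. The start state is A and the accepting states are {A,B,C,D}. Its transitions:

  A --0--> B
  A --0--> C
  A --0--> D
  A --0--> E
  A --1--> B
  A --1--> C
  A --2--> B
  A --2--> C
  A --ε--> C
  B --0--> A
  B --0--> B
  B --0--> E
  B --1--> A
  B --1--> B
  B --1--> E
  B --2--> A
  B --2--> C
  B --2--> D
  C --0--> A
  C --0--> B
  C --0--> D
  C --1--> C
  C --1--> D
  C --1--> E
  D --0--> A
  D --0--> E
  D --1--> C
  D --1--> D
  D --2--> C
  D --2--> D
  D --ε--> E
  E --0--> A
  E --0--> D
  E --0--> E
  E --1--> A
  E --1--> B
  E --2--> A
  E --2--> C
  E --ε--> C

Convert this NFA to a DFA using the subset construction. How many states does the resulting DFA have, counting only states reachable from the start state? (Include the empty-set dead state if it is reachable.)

Start state of the DFA: {A,C} (ε-closure of the NFA start).
{A,C} --0--> {A,B,C,D,E}  [new]
{A,C} --1--> {B,C,D,E}  [new]
{A,C} --2--> {B,C}  [new]
{A,B,C,D,E} --0--> {A,B,C,D,E}  [seen]
{A,B,C,D,E} --1--> {A,B,C,D,E}  [seen]
{A,B,C,D,E} --2--> {A,B,C,D,E}  [seen]
{B,C,D,E} --0--> {A,B,C,D,E}  [seen]
{B,C,D,E} --1--> {A,B,C,D,E}  [seen]
{B,C,D,E} --2--> {A,C,D,E}  [new]
{B,C} --0--> {A,B,C,D,E}  [seen]
{B,C} --1--> {A,B,C,D,E}  [seen]
{B,C} --2--> {A,C,D,E}  [seen]
{A,C,D,E} --0--> {A,B,C,D,E}  [seen]
{A,C,D,E} --1--> {A,B,C,D,E}  [seen]
{A,C,D,E} --2--> {A,B,C,D,E}  [seen]
Reachable DFA states: {A,C}, {A,B,C,D,E}, {B,C,D,E}, {B,C}, {A,C,D,E}.

5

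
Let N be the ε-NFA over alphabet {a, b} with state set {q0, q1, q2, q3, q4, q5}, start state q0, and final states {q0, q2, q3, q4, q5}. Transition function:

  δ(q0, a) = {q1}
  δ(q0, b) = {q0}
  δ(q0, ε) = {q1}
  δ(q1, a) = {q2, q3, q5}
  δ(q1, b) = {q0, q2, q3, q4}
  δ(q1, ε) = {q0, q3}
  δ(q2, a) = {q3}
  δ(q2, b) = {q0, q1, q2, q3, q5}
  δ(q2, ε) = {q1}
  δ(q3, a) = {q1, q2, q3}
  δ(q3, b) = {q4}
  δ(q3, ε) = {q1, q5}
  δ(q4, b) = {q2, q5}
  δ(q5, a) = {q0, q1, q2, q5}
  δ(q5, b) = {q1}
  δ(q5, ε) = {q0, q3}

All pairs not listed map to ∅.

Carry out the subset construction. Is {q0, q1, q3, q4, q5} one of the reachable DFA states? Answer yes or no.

Start state of the DFA: {q0, q1, q3, q5} (ε-closure of the NFA start).
{q0, q1, q3, q5} --a--> {q0, q1, q2, q3, q5}  [new]
{q0, q1, q3, q5} --b--> {q0, q1, q2, q3, q4, q5}  [new]
{q0, q1, q2, q3, q5} --a--> {q0, q1, q2, q3, q5}  [seen]
{q0, q1, q2, q3, q5} --b--> {q0, q1, q2, q3, q4, q5}  [seen]
{q0, q1, q2, q3, q4, q5} --a--> {q0, q1, q2, q3, q5}  [seen]
{q0, q1, q2, q3, q4, q5} --b--> {q0, q1, q2, q3, q4, q5}  [seen]
Reachable DFA states: {q0, q1, q3, q5}, {q0, q1, q2, q3, q5}, {q0, q1, q2, q3, q4, q5}.
{q0, q1, q3, q4, q5} is not among them.

no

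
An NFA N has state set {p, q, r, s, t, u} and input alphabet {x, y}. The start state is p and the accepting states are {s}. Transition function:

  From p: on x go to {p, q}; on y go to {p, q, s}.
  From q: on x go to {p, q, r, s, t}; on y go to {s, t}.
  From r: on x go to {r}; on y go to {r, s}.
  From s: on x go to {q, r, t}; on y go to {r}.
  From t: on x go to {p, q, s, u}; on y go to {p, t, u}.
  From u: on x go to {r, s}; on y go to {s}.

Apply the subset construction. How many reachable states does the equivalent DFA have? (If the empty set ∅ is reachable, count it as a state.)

6

Start state of the DFA: {p}.
{p} --x--> {p, q}  [new]
{p} --y--> {p, q, s}  [new]
{p, q} --x--> {p, q, r, s, t}  [new]
{p, q} --y--> {p, q, s, t}  [new]
{p, q, s} --x--> {p, q, r, s, t}  [seen]
{p, q, s} --y--> {p, q, r, s, t}  [seen]
{p, q, r, s, t} --x--> {p, q, r, s, t, u}  [new]
{p, q, r, s, t} --y--> {p, q, r, s, t, u}  [seen]
{p, q, s, t} --x--> {p, q, r, s, t, u}  [seen]
{p, q, s, t} --y--> {p, q, r, s, t, u}  [seen]
{p, q, r, s, t, u} --x--> {p, q, r, s, t, u}  [seen]
{p, q, r, s, t, u} --y--> {p, q, r, s, t, u}  [seen]
Reachable DFA states: {p}, {p, q}, {p, q, s}, {p, q, r, s, t}, {p, q, s, t}, {p, q, r, s, t, u}.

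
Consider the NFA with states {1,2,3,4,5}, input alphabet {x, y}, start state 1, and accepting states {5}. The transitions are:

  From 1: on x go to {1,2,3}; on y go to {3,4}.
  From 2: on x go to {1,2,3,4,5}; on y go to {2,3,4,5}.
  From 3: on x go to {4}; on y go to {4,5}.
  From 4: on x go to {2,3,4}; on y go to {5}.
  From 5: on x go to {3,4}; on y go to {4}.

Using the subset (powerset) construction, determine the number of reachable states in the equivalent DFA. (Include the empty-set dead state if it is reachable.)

7

Start state of the DFA: {1}.
{1} --x--> {1,2,3}  [new]
{1} --y--> {3,4}  [new]
{1,2,3} --x--> {1,2,3,4,5}  [new]
{1,2,3} --y--> {2,3,4,5}  [new]
{3,4} --x--> {2,3,4}  [new]
{3,4} --y--> {4,5}  [new]
{1,2,3,4,5} --x--> {1,2,3,4,5}  [seen]
{1,2,3,4,5} --y--> {2,3,4,5}  [seen]
{2,3,4,5} --x--> {1,2,3,4,5}  [seen]
{2,3,4,5} --y--> {2,3,4,5}  [seen]
{2,3,4} --x--> {1,2,3,4,5}  [seen]
{2,3,4} --y--> {2,3,4,5}  [seen]
{4,5} --x--> {2,3,4}  [seen]
{4,5} --y--> {4,5}  [seen]
Reachable DFA states: {1}, {1,2,3}, {3,4}, {1,2,3,4,5}, {2,3,4,5}, {2,3,4}, {4,5}.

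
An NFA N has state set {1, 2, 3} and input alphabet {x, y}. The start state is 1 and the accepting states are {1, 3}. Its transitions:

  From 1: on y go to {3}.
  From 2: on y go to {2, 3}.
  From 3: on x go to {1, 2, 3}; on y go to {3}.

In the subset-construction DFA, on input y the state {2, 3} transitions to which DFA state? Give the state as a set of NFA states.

{2, 3}

δ(2,y) = {2, 3}; δ(3,y) = {3}.
Union: {2, 3}.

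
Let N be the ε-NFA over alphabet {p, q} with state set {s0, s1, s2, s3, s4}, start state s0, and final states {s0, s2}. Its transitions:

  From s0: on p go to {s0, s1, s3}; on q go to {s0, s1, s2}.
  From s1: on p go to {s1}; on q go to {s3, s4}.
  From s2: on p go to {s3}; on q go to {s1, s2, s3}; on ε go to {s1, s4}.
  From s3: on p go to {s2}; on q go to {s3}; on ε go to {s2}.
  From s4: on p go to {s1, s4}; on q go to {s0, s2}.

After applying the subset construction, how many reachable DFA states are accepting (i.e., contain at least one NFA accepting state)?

Start state of the DFA: {s0} (ε-closure of the NFA start).
{s0} --p--> {s0, s1, s2, s3, s4}  [new]
{s0} --q--> {s0, s1, s2, s4}  [new]
{s0, s1, s2, s3, s4} --p--> {s0, s1, s2, s3, s4}  [seen]
{s0, s1, s2, s3, s4} --q--> {s0, s1, s2, s3, s4}  [seen]
{s0, s1, s2, s4} --p--> {s0, s1, s2, s3, s4}  [seen]
{s0, s1, s2, s4} --q--> {s0, s1, s2, s3, s4}  [seen]
Reachable DFA states: {s0}, {s0, s1, s2, s3, s4}, {s0, s1, s2, s4}.
Accepting DFA states (contain an NFA accepting state): {s0}, {s0, s1, s2, s3, s4}, {s0, s1, s2, s4}.

3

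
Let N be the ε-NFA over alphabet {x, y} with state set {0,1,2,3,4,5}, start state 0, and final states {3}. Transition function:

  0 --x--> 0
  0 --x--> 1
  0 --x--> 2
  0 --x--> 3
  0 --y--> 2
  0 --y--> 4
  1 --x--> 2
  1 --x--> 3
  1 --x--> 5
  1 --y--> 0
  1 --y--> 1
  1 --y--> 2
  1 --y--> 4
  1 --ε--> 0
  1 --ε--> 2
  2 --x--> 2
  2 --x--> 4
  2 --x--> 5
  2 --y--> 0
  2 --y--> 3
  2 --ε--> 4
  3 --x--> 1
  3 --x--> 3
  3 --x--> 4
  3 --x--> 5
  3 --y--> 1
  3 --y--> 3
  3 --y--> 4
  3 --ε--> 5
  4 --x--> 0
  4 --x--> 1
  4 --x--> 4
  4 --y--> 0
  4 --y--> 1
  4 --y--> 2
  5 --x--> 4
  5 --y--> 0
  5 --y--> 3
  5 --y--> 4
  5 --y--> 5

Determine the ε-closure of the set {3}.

Begin with {3}.
3 →ε {5}; add 5.
ε-closure = {3,5}.

{3,5}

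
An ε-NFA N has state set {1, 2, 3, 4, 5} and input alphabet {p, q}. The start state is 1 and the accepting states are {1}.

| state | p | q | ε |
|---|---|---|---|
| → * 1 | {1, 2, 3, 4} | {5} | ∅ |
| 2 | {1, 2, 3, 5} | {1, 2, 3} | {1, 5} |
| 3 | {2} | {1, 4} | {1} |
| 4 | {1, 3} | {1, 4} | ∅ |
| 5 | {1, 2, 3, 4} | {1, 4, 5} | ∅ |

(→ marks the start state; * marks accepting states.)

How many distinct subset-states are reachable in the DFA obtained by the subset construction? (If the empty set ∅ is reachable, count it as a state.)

Start state of the DFA: {1} (ε-closure of the NFA start).
{1} --p--> {1, 2, 3, 4, 5}  [new]
{1} --q--> {5}  [new]
{1, 2, 3, 4, 5} --p--> {1, 2, 3, 4, 5}  [seen]
{1, 2, 3, 4, 5} --q--> {1, 2, 3, 4, 5}  [seen]
{5} --p--> {1, 2, 3, 4, 5}  [seen]
{5} --q--> {1, 4, 5}  [new]
{1, 4, 5} --p--> {1, 2, 3, 4, 5}  [seen]
{1, 4, 5} --q--> {1, 4, 5}  [seen]
Reachable DFA states: {1}, {1, 2, 3, 4, 5}, {5}, {1, 4, 5}.

4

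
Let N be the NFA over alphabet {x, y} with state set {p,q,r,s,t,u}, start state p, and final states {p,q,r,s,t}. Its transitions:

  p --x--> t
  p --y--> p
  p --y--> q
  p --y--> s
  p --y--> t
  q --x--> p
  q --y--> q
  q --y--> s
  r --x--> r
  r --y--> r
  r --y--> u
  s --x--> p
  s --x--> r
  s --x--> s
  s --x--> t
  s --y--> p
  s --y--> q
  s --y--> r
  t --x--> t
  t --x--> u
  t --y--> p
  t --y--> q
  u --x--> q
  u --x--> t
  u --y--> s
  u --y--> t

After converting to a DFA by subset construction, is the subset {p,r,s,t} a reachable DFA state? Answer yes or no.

no

Start state of the DFA: {p}.
{p} --x--> {t}  [new]
{p} --y--> {p,q,s,t}  [new]
{t} --x--> {t,u}  [new]
{t} --y--> {p,q}  [new]
{p,q,s,t} --x--> {p,r,s,t,u}  [new]
{p,q,s,t} --y--> {p,q,r,s,t}  [new]
{t,u} --x--> {q,t,u}  [new]
{t,u} --y--> {p,q,s,t}  [seen]
{p,q} --x--> {p,t}  [new]
{p,q} --y--> {p,q,s,t}  [seen]
{p,r,s,t,u} --x--> {p,q,r,s,t,u}  [new]
{p,r,s,t,u} --y--> {p,q,r,s,t,u}  [seen]
{p,q,r,s,t} --x--> {p,r,s,t,u}  [seen]
{p,q,r,s,t} --y--> {p,q,r,s,t,u}  [seen]
{q,t,u} --x--> {p,q,t,u}  [new]
{q,t,u} --y--> {p,q,s,t}  [seen]
{p,t} --x--> {t,u}  [seen]
{p,t} --y--> {p,q,s,t}  [seen]
{p,q,r,s,t,u} --x--> {p,q,r,s,t,u}  [seen]
{p,q,r,s,t,u} --y--> {p,q,r,s,t,u}  [seen]
{p,q,t,u} --x--> {p,q,t,u}  [seen]
{p,q,t,u} --y--> {p,q,s,t}  [seen]
Reachable DFA states: {p}, {t}, {p,q,s,t}, {t,u}, {p,q}, {p,r,s,t,u}, {p,q,r,s,t}, {q,t,u}, {p,t}, {p,q,r,s,t,u}, {p,q,t,u}.
{p,r,s,t} is not among them.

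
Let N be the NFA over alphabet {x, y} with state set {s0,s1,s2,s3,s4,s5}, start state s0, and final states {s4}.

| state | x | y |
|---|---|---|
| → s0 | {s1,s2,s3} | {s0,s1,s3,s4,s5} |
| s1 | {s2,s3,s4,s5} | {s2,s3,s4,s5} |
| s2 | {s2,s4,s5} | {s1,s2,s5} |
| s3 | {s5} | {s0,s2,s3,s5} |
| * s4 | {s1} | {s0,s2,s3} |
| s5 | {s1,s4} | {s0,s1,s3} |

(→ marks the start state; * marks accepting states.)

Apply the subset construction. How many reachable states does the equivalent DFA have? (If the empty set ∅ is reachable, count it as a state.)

8

Start state of the DFA: {s0}.
{s0} --x--> {s1,s2,s3}  [new]
{s0} --y--> {s0,s1,s3,s4,s5}  [new]
{s1,s2,s3} --x--> {s2,s3,s4,s5}  [new]
{s1,s2,s3} --y--> {s0,s1,s2,s3,s4,s5}  [new]
{s0,s1,s3,s4,s5} --x--> {s1,s2,s3,s4,s5}  [new]
{s0,s1,s3,s4,s5} --y--> {s0,s1,s2,s3,s4,s5}  [seen]
{s2,s3,s4,s5} --x--> {s1,s2,s4,s5}  [new]
{s2,s3,s4,s5} --y--> {s0,s1,s2,s3,s5}  [new]
{s0,s1,s2,s3,s4,s5} --x--> {s1,s2,s3,s4,s5}  [seen]
{s0,s1,s2,s3,s4,s5} --y--> {s0,s1,s2,s3,s4,s5}  [seen]
{s1,s2,s3,s4,s5} --x--> {s1,s2,s3,s4,s5}  [seen]
{s1,s2,s3,s4,s5} --y--> {s0,s1,s2,s3,s4,s5}  [seen]
{s1,s2,s4,s5} --x--> {s1,s2,s3,s4,s5}  [seen]
{s1,s2,s4,s5} --y--> {s0,s1,s2,s3,s4,s5}  [seen]
{s0,s1,s2,s3,s5} --x--> {s1,s2,s3,s4,s5}  [seen]
{s0,s1,s2,s3,s5} --y--> {s0,s1,s2,s3,s4,s5}  [seen]
Reachable DFA states: {s0}, {s1,s2,s3}, {s0,s1,s3,s4,s5}, {s2,s3,s4,s5}, {s0,s1,s2,s3,s4,s5}, {s1,s2,s3,s4,s5}, {s1,s2,s4,s5}, {s0,s1,s2,s3,s5}.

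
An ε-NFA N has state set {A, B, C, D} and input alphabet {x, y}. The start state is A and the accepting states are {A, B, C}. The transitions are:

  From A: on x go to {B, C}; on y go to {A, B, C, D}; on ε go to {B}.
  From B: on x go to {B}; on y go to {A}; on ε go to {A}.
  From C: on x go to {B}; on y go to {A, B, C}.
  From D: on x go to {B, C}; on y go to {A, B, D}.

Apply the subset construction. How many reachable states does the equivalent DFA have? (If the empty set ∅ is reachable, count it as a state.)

Start state of the DFA: {A, B} (ε-closure of the NFA start).
{A, B} --x--> {A, B, C}  [new]
{A, B} --y--> {A, B, C, D}  [new]
{A, B, C} --x--> {A, B, C}  [seen]
{A, B, C} --y--> {A, B, C, D}  [seen]
{A, B, C, D} --x--> {A, B, C}  [seen]
{A, B, C, D} --y--> {A, B, C, D}  [seen]
Reachable DFA states: {A, B}, {A, B, C}, {A, B, C, D}.

3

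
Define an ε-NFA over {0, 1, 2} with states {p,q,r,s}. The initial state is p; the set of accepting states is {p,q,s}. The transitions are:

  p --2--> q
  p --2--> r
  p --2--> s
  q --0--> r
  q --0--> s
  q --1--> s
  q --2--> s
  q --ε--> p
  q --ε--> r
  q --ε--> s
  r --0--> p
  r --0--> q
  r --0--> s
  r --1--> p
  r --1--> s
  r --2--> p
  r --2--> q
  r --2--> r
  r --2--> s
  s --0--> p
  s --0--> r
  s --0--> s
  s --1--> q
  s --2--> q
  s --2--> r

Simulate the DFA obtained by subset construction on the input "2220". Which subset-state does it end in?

Start: {p}.
δ(p,2) = {q,r,s}.
Union: {q,r,s}.
ε-closure gives {p,q,r,s}.
After 2: {p,q,r,s}.
δ(p,2) = {q,r,s}; δ(q,2) = {s}; δ(r,2) = {p,q,r,s}; δ(s,2) = {q,r}.
Union: {p,q,r,s}.
After 2: {p,q,r,s}.
δ(p,2) = {q,r,s}; δ(q,2) = {s}; δ(r,2) = {p,q,r,s}; δ(s,2) = {q,r}.
Union: {p,q,r,s}.
After 2: {p,q,r,s}.
δ(p,0) = ∅; δ(q,0) = {r,s}; δ(r,0) = {p,q,s}; δ(s,0) = {p,r,s}.
Union: {p,q,r,s}.
After 0: {p,q,r,s}.

{p,q,r,s}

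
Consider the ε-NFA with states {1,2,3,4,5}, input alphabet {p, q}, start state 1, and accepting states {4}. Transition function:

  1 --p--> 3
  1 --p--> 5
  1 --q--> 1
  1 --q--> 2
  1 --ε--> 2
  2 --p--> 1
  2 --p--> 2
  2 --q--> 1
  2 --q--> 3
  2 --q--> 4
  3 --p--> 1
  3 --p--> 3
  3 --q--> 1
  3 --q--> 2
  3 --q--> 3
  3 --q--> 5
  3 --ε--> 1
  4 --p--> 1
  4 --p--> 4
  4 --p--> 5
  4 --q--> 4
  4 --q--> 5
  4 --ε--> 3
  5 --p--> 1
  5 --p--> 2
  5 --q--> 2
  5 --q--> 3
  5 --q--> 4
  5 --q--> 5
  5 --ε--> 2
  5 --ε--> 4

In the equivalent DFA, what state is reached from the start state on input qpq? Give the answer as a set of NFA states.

Start: {1,2}.
δ(1,q) = {1,2}; δ(2,q) = {1,3,4}.
Union: {1,2,3,4}.
After q: {1,2,3,4}.
δ(1,p) = {3,5}; δ(2,p) = {1,2}; δ(3,p) = {1,3}; δ(4,p) = {1,4,5}.
Union: {1,2,3,4,5}.
After p: {1,2,3,4,5}.
δ(1,q) = {1,2}; δ(2,q) = {1,3,4}; δ(3,q) = {1,2,3,5}; δ(4,q) = {4,5}; δ(5,q) = {2,3,4,5}.
Union: {1,2,3,4,5}.
After q: {1,2,3,4,5}.

{1,2,3,4,5}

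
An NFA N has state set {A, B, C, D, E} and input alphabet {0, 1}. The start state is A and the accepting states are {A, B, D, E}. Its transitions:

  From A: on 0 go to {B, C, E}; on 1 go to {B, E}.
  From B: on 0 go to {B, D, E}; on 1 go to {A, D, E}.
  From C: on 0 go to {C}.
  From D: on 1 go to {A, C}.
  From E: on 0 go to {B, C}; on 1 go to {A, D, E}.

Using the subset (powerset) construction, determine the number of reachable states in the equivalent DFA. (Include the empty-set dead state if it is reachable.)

Start state of the DFA: {A}.
{A} --0--> {B, C, E}  [new]
{A} --1--> {B, E}  [new]
{B, C, E} --0--> {B, C, D, E}  [new]
{B, C, E} --1--> {A, D, E}  [new]
{B, E} --0--> {B, C, D, E}  [seen]
{B, E} --1--> {A, D, E}  [seen]
{B, C, D, E} --0--> {B, C, D, E}  [seen]
{B, C, D, E} --1--> {A, C, D, E}  [new]
{A, D, E} --0--> {B, C, E}  [seen]
{A, D, E} --1--> {A, B, C, D, E}  [new]
{A, C, D, E} --0--> {B, C, E}  [seen]
{A, C, D, E} --1--> {A, B, C, D, E}  [seen]
{A, B, C, D, E} --0--> {B, C, D, E}  [seen]
{A, B, C, D, E} --1--> {A, B, C, D, E}  [seen]
Reachable DFA states: {A}, {B, C, E}, {B, E}, {B, C, D, E}, {A, D, E}, {A, C, D, E}, {A, B, C, D, E}.

7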